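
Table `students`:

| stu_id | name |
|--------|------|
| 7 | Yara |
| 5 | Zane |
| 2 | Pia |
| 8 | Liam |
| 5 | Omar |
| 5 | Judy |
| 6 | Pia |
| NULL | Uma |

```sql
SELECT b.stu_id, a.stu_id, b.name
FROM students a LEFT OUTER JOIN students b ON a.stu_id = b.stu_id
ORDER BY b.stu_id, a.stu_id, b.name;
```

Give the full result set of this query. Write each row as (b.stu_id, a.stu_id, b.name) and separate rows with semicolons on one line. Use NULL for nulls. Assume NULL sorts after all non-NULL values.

LEFT JOIN keeps every row from `students a`; unmatched rows get NULL for `students b`'s columns.
Matching on a.stu_id = b.stu_id. A NULL in a compared column never satisfies the condition.
- stu_id=7: 1 matching b row(s), so 1 row(s) emitted.
- stu_id=5: 3 matching b row(s), so 3 row(s) emitted.
- stu_id=2: 1 matching b row(s), so 1 row(s) emitted.
- stu_id=8: 1 matching b row(s), so 1 row(s) emitted.
- stu_id=5: 3 matching b row(s), so 3 row(s) emitted.
- stu_id=5: 3 matching b row(s), so 3 row(s) emitted.
- stu_id=6: 1 matching b row(s), so 1 row(s) emitted.
- stu_id=NULL: no b row matches, row kept with b columns NULL.

(2, 2, Pia); (5, 5, Judy); (5, 5, Judy); (5, 5, Judy); (5, 5, Omar); (5, 5, Omar); (5, 5, Omar); (5, 5, Zane); (5, 5, Zane); (5, 5, Zane); (6, 6, Pia); (7, 7, Yara); (8, 8, Liam); (NULL, NULL, NULL)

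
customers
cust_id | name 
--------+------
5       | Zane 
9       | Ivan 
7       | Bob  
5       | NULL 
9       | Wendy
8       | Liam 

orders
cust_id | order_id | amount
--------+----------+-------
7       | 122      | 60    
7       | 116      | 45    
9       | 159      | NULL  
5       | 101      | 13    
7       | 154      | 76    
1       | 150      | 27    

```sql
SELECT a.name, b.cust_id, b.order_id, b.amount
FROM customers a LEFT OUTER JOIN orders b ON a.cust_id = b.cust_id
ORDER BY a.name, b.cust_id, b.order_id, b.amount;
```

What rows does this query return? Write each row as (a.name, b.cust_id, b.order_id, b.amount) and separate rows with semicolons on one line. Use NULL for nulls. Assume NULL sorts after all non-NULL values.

(Bob, 7, 116, 45); (Bob, 7, 122, 60); (Bob, 7, 154, 76); (Ivan, 9, 159, NULL); (Liam, NULL, NULL, NULL); (Wendy, 9, 159, NULL); (Zane, 5, 101, 13); (NULL, 5, 101, 13)

LEFT JOIN keeps every row from `customers`; unmatched rows get NULL for `orders`'s columns.
Matching on a.cust_id = b.cust_id.
Matched pairs: 7; unmatched a rows kept: 1.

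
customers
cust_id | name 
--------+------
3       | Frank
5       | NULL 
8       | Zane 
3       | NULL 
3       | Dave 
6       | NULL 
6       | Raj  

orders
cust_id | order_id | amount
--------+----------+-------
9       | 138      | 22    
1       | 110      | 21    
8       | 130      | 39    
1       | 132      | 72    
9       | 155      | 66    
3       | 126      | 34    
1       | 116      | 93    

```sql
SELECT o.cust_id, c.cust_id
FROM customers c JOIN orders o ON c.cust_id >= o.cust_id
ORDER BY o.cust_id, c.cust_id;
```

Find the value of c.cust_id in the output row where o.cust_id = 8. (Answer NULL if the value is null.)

8

INNER JOIN keeps only pairs where the ON condition holds.
Matching on c.cust_id >= o.cust_id.
Matched pairs: 29.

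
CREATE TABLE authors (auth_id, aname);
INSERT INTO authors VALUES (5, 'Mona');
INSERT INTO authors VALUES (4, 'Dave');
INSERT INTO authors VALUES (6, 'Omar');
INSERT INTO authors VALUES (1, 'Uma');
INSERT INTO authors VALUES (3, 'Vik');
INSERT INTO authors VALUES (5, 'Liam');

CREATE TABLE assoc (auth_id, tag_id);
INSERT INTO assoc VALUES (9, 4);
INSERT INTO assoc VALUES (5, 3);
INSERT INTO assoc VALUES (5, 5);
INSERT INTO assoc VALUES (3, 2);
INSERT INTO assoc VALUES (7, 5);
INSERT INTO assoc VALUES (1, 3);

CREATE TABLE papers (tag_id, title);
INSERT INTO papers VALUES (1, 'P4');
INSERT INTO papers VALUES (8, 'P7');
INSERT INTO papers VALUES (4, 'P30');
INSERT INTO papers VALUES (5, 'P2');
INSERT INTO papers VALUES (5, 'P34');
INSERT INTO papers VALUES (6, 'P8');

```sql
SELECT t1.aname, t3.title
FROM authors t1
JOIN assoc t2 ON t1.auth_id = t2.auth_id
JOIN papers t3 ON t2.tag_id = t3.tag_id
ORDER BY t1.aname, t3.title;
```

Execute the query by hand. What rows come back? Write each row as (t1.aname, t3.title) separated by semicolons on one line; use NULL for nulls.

Evaluate left to right. First `authors t1 INNER JOIN assoc t2` on auth_id: 6 row(s).
Then INNER JOIN `papers t3` on tag_id: keep only rows whose t2.tag_id appears in t3.

(Liam, P2); (Liam, P34); (Mona, P2); (Mona, P34)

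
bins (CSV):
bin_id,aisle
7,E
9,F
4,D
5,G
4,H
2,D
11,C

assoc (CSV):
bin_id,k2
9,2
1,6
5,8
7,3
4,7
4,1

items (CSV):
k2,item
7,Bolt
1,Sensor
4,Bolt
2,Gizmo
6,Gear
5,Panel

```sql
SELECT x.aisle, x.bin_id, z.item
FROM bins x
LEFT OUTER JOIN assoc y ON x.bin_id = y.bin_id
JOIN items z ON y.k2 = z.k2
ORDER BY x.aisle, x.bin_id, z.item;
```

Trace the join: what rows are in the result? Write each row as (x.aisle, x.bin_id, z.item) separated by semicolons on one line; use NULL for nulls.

(D, 4, Bolt); (D, 4, Sensor); (F, 9, Gizmo); (H, 4, Bolt); (H, 4, Sensor)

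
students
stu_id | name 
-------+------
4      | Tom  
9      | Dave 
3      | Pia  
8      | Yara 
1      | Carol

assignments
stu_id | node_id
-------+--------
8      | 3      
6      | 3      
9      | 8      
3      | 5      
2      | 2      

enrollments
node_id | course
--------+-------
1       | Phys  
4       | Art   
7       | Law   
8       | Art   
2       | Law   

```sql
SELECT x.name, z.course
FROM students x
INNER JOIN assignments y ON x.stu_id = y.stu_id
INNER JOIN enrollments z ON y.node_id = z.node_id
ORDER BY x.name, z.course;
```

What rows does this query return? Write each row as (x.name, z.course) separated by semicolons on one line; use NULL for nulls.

(Dave, Art)

Step 1 — x INNER JOIN y on stu_id → 3 row(s).
Then INNER JOIN `enrollments z` on node_id: keep only rows whose y.node_id appears in z.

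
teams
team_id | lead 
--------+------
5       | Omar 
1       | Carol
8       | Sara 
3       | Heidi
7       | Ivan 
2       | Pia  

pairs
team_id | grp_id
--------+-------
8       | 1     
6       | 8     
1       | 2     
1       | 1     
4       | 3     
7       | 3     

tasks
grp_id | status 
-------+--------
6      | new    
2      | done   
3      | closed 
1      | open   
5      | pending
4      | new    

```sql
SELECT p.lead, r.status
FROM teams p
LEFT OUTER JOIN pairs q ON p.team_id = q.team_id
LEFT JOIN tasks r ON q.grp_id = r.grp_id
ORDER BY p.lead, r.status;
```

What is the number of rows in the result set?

Step 1 — p LEFT JOIN q on team_id → 7 row(s).
Then LEFT JOIN `tasks r` on grp_id: each of those 7 rows is kept; rows whose q.grp_id has no match in r get NULL for r's columns.
Result: 7 row(s).

7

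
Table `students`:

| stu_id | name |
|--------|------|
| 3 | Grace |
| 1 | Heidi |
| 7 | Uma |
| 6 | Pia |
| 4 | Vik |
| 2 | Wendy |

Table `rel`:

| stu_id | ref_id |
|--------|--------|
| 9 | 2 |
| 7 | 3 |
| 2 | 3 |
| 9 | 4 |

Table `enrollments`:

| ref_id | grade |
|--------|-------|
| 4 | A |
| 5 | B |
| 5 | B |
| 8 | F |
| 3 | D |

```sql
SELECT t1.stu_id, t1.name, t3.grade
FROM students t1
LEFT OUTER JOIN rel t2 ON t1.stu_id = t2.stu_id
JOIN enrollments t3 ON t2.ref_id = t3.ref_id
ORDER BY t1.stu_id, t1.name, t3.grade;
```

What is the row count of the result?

Step 1 — t1 LEFT JOIN t2 on stu_id → 6 row(s).
Then INNER JOIN `enrollments t3` on ref_id: keep only rows whose t2.ref_id appears in t3.
Result: 2 row(s).

2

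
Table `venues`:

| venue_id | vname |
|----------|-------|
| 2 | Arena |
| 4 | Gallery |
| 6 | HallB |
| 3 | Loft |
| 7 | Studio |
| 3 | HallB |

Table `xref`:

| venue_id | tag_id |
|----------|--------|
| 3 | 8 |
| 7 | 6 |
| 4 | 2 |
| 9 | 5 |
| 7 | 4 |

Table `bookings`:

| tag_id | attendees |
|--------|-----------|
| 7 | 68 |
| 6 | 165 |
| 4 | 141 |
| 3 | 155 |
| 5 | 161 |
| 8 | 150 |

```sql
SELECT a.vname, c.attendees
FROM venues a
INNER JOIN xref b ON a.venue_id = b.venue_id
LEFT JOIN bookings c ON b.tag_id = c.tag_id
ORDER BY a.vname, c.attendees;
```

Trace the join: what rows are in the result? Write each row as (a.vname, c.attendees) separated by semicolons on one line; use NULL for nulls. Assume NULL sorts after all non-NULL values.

Evaluate left to right. First `venues a INNER JOIN xref b` on venue_id: 5 row(s).
Then LEFT JOIN `bookings c` on tag_id: each of those 5 rows is kept; rows whose b.tag_id has no match in c get NULL for c's columns.

(Gallery, NULL); (HallB, 150); (Loft, 150); (Studio, 141); (Studio, 165)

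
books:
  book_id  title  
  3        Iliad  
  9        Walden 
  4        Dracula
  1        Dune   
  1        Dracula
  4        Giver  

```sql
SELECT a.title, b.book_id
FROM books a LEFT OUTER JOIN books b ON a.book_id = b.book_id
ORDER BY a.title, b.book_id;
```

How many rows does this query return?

10

LEFT JOIN keeps every row from `books a`; unmatched rows get NULL for `books b`'s columns.
Matching on a.book_id = b.book_id.
- a row (book_id=3): matches 1 b row(s) → 1 output row(s).
- a row (book_id=9): matches 1 b row(s) → 1 output row(s).
- a row (book_id=4): matches 2 b row(s) → 2 output row(s).
- a row (book_id=1): matches 2 b row(s) → 2 output row(s).
- a row (book_id=1): matches 2 b row(s) → 2 output row(s).
- a row (book_id=4): matches 2 b row(s) → 2 output row(s).
Total: 10 rows.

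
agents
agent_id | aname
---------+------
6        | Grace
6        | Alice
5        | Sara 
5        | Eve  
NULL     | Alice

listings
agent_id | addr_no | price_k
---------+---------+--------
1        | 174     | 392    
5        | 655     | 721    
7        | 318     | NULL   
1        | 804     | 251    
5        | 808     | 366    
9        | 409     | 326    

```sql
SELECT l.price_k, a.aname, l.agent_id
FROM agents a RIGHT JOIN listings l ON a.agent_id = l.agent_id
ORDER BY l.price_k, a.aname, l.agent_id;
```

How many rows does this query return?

RIGHT JOIN keeps every row from `listings`; unmatched rows get NULL for `agents`'s columns.
Matching on a.agent_id = l.agent_id. A NULL in a compared column never satisfies the condition.
- a (agent_id=6) has no partner in l.
- a (agent_id=6) has no partner in l.
- a (agent_id=5) pairs with 2 row(s) of l.
- a (agent_id=5) pairs with 2 row(s) of l.
- a (agent_id=NULL) has no partner in l.
- 4 l row(s) had no a match → kept, a columns NULL.
Total: 4 matched + 4 padded = 8 rows.

8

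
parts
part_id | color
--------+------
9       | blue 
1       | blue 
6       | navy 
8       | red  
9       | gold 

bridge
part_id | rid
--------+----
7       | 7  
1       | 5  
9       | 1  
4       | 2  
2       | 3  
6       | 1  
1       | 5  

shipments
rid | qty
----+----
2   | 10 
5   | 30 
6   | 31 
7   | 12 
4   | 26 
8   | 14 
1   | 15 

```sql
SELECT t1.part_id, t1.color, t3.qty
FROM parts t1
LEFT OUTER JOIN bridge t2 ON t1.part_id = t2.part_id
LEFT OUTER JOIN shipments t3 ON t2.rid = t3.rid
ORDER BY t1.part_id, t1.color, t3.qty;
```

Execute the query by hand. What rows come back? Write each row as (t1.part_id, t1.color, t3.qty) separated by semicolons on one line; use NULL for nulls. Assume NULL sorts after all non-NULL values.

Joins associate left-to-right: parts LEFT JOIN bridge on part_id gives 6 intermediate row(s).
Then LEFT JOIN `shipments t3` on rid: each of those 6 rows is kept; rows whose t2.rid has no match in t3 get NULL for t3's columns.

(1, blue, 30); (1, blue, 30); (6, navy, 15); (8, red, NULL); (9, blue, 15); (9, gold, 15)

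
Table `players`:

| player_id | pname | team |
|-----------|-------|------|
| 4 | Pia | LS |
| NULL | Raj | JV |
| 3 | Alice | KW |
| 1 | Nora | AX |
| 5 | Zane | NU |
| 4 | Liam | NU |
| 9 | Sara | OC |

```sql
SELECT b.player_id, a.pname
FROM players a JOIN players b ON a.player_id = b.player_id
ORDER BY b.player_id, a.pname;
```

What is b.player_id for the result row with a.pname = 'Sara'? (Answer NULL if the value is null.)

9

INNER JOIN keeps only pairs where the ON condition holds.
Matching on a.player_id = b.player_id. A NULL in a compared column never satisfies the condition.
- a[0] player_id=4 → 2 match(es) in b → 2 row(s).
- a[1] player_id=NULL → no match; dropped.
- a[2] player_id=3 → 1 match(es) in b → 1 row(s).
- a[3] player_id=1 → 1 match(es) in b → 1 row(s).
- a[4] player_id=5 → 1 match(es) in b → 1 row(s).
- a[5] player_id=4 → 2 match(es) in b → 2 row(s).
- a[6] player_id=9 → 1 match(es) in b → 1 row(s).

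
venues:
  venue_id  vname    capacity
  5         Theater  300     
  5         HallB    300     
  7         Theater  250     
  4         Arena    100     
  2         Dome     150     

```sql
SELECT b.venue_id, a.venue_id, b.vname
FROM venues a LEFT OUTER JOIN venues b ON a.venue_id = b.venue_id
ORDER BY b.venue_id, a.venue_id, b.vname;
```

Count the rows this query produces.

7

LEFT JOIN keeps every row from `venues a`; unmatched rows get NULL for `venues b`'s columns.
Matching on a.venue_id = b.venue_id.
- a (venue_id=5) pairs with 2 row(s) of b.
- a (venue_id=5) pairs with 2 row(s) of b.
- a (venue_id=7) pairs with 1 row(s) of b.
- a (venue_id=4) pairs with 1 row(s) of b.
- a (venue_id=2) pairs with 1 row(s) of b.
Total: 7 rows.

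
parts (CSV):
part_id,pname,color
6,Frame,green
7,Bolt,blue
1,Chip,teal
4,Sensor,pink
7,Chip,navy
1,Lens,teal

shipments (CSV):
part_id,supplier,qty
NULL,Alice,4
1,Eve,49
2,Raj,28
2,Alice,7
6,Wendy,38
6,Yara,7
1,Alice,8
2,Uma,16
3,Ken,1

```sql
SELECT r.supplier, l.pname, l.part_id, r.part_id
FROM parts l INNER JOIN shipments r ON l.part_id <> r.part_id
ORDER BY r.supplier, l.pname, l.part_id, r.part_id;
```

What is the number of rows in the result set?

42

INNER JOIN keeps only pairs where the ON condition holds.
Matching on l.part_id <> r.part_id. A NULL in a compared column never satisfies the condition.
- l[0] part_id=6 → 6 match(es) in r → 6 row(s).
- l[1] part_id=7 → 8 match(es) in r → 8 row(s).
- l[2] part_id=1 → 6 match(es) in r → 6 row(s).
- l[3] part_id=4 → 8 match(es) in r → 8 row(s).
- l[4] part_id=7 → 8 match(es) in r → 8 row(s).
- l[5] part_id=1 → 6 match(es) in r → 6 row(s).
Total: 42 rows.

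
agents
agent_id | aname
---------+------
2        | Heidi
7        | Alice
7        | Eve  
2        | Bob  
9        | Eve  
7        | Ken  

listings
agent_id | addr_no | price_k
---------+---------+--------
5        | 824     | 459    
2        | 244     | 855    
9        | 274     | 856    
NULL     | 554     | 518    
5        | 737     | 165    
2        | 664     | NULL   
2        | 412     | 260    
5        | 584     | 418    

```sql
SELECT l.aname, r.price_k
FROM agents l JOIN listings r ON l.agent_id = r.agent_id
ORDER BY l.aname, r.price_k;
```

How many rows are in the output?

7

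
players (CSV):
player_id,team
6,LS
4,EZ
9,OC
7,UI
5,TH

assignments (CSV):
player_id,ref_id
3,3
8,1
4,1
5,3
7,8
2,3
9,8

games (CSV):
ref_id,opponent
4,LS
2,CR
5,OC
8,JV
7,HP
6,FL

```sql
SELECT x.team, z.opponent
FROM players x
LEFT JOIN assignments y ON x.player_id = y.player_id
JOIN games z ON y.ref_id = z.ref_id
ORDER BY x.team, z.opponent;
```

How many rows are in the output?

2

Evaluate left to right. First `players x LEFT JOIN assignments y` on player_id: 5 row(s).
Then INNER JOIN `games z` on ref_id: keep only rows whose y.ref_id appears in z.
Result: 2 row(s).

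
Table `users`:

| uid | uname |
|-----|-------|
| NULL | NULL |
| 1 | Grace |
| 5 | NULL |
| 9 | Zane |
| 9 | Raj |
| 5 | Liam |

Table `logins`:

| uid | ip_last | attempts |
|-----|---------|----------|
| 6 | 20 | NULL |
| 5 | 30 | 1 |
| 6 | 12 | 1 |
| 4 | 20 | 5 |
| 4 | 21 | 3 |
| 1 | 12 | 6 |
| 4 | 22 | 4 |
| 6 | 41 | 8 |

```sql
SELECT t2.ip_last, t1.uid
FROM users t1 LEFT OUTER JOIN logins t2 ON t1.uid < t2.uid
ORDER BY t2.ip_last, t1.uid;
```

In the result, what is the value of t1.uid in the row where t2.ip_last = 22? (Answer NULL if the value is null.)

LEFT JOIN keeps every row from `users`; unmatched rows get NULL for `logins`'s columns.
Matching on t1.uid < t2.uid. A NULL in a compared column never satisfies the condition.
- uid=NULL: no t2 row matches, row kept with t2 columns NULL.
- uid=1: 7 matching t2 row(s), so 7 row(s) emitted.
- uid=5: 3 matching t2 row(s), so 3 row(s) emitted.
- uid=9: no t2 row matches, row kept with t2 columns NULL.
- uid=9: no t2 row matches, row kept with t2 columns NULL.
- uid=5: 3 matching t2 row(s), so 3 row(s) emitted.

1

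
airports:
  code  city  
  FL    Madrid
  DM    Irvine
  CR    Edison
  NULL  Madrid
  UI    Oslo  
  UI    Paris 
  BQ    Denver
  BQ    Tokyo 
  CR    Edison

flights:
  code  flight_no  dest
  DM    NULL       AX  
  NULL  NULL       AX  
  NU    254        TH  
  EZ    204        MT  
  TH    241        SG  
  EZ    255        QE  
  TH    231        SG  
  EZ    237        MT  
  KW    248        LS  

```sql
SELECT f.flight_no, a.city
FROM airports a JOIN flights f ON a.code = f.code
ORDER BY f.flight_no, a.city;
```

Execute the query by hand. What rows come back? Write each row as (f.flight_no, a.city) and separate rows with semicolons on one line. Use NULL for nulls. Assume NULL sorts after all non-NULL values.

INNER JOIN keeps only pairs where the ON condition holds.
Matching on a.code = f.code. A NULL in a compared column never satisfies the condition.
Matched pairs: 1.

(NULL, Irvine)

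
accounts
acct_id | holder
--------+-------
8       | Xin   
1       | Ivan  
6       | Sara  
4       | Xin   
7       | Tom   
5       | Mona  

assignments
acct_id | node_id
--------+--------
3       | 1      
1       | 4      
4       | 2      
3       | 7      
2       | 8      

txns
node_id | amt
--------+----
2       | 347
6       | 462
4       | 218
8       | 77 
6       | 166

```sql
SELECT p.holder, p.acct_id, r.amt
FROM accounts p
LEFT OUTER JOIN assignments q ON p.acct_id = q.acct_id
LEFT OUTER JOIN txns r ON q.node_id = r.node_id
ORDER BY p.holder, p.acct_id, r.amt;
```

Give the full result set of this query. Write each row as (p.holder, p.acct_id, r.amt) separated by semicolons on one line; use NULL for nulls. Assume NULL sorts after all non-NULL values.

Joins associate left-to-right: accounts LEFT JOIN assignments on acct_id gives 6 intermediate row(s).
Then LEFT JOIN `txns r` on node_id: each of those 6 rows is kept; rows whose q.node_id has no match in r get NULL for r's columns.

(Ivan, 1, 218); (Mona, 5, NULL); (Sara, 6, NULL); (Tom, 7, NULL); (Xin, 4, 347); (Xin, 8, NULL)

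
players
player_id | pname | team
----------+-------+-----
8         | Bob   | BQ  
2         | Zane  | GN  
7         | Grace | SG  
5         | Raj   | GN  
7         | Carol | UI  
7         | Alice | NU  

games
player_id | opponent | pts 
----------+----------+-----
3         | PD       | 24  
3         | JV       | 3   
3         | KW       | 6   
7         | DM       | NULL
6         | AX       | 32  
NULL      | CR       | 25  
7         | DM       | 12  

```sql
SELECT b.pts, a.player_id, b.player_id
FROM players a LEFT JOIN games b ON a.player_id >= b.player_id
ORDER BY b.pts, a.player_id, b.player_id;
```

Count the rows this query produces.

LEFT JOIN keeps every row from `players`; unmatched rows get NULL for `games`'s columns.
Matching on a.player_id >= b.player_id. A NULL in a compared column never satisfies the condition.
- a[0] player_id=8 → 6 match(es) in b → 6 row(s).
- a[1] player_id=2 → no match; kept with NULLs on the b side.
- a[2] player_id=7 → 6 match(es) in b → 6 row(s).
- a[3] player_id=5 → 3 match(es) in b → 3 row(s).
- a[4] player_id=7 → 6 match(es) in b → 6 row(s).
- a[5] player_id=7 → 6 match(es) in b → 6 row(s).
Total: 27 matched + 1 padded = 28 rows.

28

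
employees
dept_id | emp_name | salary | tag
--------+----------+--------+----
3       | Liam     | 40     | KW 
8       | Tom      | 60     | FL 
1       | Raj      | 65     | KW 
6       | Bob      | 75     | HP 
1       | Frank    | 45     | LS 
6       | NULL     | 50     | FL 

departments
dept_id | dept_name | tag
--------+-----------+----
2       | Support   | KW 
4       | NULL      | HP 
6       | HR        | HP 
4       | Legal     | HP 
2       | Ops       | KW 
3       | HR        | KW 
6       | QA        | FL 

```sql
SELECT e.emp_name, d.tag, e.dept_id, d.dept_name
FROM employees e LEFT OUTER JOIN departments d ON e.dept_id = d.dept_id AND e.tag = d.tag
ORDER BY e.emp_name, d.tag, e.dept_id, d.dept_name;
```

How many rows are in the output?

6

LEFT JOIN keeps every row from `employees`; unmatched rows get NULL for `departments`'s columns.
Matching on e.dept_id = d.dept_id AND e.tag = d.tag.
- e[0] dept_id=3, tag=KW → 1 match(es) in d → 1 row(s).
- e[1] dept_id=8, tag=FL → no match; kept with NULLs on the d side.
- e[2] dept_id=1, tag=KW → no match; kept with NULLs on the d side.
- e[3] dept_id=6, tag=HP → 1 match(es) in d → 1 row(s).
- e[4] dept_id=1, tag=LS → no match; kept with NULLs on the d side.
- e[5] dept_id=6, tag=FL → 1 match(es) in d → 1 row(s).
Total: 3 matched + 3 padded = 6 rows.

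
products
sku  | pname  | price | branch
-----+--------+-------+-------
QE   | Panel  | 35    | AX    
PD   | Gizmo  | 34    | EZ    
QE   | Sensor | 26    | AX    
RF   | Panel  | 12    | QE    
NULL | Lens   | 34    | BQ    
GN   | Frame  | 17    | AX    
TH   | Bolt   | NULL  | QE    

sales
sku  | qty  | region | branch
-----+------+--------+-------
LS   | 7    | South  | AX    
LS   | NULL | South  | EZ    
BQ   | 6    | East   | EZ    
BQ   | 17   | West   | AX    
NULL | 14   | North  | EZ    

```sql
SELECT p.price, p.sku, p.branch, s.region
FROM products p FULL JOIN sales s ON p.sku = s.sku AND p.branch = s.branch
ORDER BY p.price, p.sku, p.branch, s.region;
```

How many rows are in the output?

12

FULL OUTER JOIN keeps every row from both sides; unmatched rows get NULL for the other side's columns.
Matching on p.sku = s.sku AND p.branch = s.branch. A NULL in a compared column never satisfies the condition.
- p (sku=QE, branch=AX) has no partner → padded with NULL.
- p (sku=PD, branch=EZ) has no partner → padded with NULL.
- p (sku=QE, branch=AX) has no partner → padded with NULL.
- p (sku=RF, branch=QE) has no partner → padded with NULL.
- p (sku=NULL, branch=BQ) has no partner → padded with NULL.
- p (sku=GN, branch=AX) has no partner → padded with NULL.
- p (sku=TH, branch=QE) has no partner → padded with NULL.
- plus 5 unmatched s row(s), each kept with NULL p columns.
Total: 0 matched + 12 padded = 12 rows.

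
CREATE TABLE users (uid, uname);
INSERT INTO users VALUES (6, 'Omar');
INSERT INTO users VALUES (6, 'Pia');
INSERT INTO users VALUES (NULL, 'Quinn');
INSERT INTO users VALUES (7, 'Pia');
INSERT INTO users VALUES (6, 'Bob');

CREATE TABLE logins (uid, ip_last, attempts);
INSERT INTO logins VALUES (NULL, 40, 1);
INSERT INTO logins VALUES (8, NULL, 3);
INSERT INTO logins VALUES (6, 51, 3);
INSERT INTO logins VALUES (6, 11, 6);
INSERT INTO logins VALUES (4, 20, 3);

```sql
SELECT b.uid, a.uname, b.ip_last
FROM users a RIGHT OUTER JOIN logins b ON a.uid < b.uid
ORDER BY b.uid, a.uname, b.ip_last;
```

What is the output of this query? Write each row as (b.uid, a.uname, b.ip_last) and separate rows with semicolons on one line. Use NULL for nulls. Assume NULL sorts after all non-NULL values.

(4, NULL, 20); (6, NULL, 11); (6, NULL, 51); (8, Bob, NULL); (8, Omar, NULL); (8, Pia, NULL); (8, Pia, NULL); (NULL, NULL, 40)

RIGHT JOIN keeps every row from `logins`; unmatched rows get NULL for `users`'s columns.
Matching on a.uid < b.uid. A NULL in a compared column never satisfies the condition.
- a row (uid=6): matches 1 b row(s) → 1 output row(s).
- a row (uid=6): matches 1 b row(s) → 1 output row(s).
- a row (uid=NULL): no match.
- a row (uid=7): matches 1 b row(s) → 1 output row(s).
- a row (uid=6): matches 1 b row(s) → 1 output row(s).
- 4 b row(s) had no a match → kept, a columns NULL.
After projecting and ordering:
b.uid | a.uname | b.ip_last
4 | NULL | 20
6 | NULL | 11
6 | NULL | 51
8 | Bob | NULL
8 | Omar | NULL
8 | Pia | NULL
8 | Pia | NULL
NULL | NULL | 40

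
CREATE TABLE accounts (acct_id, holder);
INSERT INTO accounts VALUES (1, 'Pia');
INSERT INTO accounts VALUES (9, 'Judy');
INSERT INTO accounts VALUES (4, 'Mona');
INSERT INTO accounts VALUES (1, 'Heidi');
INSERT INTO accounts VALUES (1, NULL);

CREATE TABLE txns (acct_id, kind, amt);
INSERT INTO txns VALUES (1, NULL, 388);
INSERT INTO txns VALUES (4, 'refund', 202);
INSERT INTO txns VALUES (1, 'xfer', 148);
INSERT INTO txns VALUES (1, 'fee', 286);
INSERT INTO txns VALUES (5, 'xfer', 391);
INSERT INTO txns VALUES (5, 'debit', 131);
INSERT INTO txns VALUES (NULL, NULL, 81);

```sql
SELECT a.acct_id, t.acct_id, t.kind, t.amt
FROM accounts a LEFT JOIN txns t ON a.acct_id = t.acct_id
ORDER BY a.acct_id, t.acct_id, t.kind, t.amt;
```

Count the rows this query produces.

11

LEFT JOIN keeps every row from `accounts`; unmatched rows get NULL for `txns`'s columns.
Matching on a.acct_id = t.acct_id. A NULL in a compared column never satisfies the condition.
Matched pairs: 10; unmatched a rows kept: 1.
Total: 10 matched + 1 padded = 11 rows.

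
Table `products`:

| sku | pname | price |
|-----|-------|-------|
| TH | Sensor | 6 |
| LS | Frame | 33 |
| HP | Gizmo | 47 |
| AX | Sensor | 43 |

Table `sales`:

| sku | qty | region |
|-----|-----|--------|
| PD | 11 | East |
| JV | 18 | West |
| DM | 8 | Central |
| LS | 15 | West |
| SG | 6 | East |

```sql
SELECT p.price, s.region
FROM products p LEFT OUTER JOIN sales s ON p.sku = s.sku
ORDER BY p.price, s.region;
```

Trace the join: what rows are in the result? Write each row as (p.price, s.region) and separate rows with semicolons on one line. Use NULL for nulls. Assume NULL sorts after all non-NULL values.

LEFT JOIN keeps every row from `products`; unmatched rows get NULL for `sales`'s columns.
Matching on p.sku = s.sku.
Matched pairs: 1; unmatched p rows kept: 3.

(6, NULL); (33, West); (43, NULL); (47, NULL)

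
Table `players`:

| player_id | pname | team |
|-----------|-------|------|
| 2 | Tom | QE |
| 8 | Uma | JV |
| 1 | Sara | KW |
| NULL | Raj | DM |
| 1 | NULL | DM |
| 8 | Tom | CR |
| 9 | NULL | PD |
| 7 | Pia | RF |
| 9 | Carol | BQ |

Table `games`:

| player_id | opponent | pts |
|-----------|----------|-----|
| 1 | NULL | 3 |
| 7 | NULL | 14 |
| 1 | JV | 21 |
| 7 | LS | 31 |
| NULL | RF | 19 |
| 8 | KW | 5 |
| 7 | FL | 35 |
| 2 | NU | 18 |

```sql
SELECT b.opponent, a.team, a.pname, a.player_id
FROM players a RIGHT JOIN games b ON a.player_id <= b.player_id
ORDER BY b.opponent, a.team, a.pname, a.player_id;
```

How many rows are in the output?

26

RIGHT JOIN keeps every row from `games`; unmatched rows get NULL for `players`'s columns.
Matching on a.player_id <= b.player_id. A NULL in a compared column never satisfies the condition.
- a[0] player_id=2 → 5 match(es) in b → 5 row(s).
- a[1] player_id=8 → 1 match(es) in b → 1 row(s).
- a[2] player_id=1 → 7 match(es) in b → 7 row(s).
- a[3] player_id=NULL → no match.
- a[4] player_id=1 → 7 match(es) in b → 7 row(s).
- a[5] player_id=8 → 1 match(es) in b → 1 row(s).
- a[6] player_id=9 → no match.
- a[7] player_id=7 → 4 match(es) in b → 4 row(s).
- a[8] player_id=9 → no match.
- 1 b row(s) had no a match → kept, a columns NULL.
Total: 25 matched + 1 padded = 26 rows.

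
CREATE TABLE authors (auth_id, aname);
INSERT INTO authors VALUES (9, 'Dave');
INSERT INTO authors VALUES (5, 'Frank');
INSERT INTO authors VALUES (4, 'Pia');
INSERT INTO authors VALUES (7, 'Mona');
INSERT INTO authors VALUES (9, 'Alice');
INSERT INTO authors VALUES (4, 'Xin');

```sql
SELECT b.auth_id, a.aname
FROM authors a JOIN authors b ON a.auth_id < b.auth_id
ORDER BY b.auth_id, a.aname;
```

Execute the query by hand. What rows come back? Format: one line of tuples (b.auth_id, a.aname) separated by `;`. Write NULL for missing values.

(5, Pia); (5, Xin); (7, Frank); (7, Pia); (7, Xin); (9, Frank); (9, Frank); (9, Mona); (9, Mona); (9, Pia); (9, Pia); (9, Xin); (9, Xin)

INNER JOIN keeps only pairs where the ON condition holds.
Matching on a.auth_id < b.auth_id.
- a row (auth_id=9): no match → dropped.
- a row (auth_id=5): matches 3 b row(s) → 3 output row(s).
- a row (auth_id=4): matches 4 b row(s) → 4 output row(s).
- a row (auth_id=7): matches 2 b row(s) → 2 output row(s).
- a row (auth_id=9): no match → dropped.
- a row (auth_id=4): matches 4 b row(s) → 4 output row(s).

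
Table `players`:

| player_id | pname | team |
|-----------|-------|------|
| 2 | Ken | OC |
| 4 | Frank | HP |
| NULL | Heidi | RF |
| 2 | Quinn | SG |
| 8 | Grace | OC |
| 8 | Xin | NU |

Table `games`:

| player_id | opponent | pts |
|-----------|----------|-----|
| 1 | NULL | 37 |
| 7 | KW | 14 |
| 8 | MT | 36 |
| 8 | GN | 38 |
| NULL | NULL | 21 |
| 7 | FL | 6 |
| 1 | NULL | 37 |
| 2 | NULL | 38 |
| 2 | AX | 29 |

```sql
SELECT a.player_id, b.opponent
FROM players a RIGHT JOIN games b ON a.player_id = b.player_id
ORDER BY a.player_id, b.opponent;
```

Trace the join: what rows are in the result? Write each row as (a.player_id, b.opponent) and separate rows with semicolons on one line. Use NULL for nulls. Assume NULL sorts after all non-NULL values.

RIGHT JOIN keeps every row from `games`; unmatched rows get NULL for `players`'s columns.
Matching on a.player_id = b.player_id. A NULL in a compared column never satisfies the condition.
Matched pairs: 8; unmatched b rows kept: 5.

(2, AX); (2, AX); (2, NULL); (2, NULL); (8, GN); (8, GN); (8, MT); (8, MT); (NULL, FL); (NULL, KW); (NULL, NULL); (NULL, NULL); (NULL, NULL)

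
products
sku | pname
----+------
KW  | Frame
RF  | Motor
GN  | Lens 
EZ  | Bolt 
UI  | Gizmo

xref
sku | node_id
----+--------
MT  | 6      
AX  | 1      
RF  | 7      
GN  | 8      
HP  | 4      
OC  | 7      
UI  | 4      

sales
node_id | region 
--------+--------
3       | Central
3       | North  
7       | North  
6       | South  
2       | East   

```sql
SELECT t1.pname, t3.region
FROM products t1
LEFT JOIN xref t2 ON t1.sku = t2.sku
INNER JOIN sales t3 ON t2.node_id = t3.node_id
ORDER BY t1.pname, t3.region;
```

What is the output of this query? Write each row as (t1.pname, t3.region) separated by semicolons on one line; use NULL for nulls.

Evaluate left to right. First `products t1 LEFT JOIN xref t2` on sku: 5 row(s).
Then INNER JOIN `sales t3` on node_id: keep only rows whose t2.node_id appears in t3.

(Motor, North)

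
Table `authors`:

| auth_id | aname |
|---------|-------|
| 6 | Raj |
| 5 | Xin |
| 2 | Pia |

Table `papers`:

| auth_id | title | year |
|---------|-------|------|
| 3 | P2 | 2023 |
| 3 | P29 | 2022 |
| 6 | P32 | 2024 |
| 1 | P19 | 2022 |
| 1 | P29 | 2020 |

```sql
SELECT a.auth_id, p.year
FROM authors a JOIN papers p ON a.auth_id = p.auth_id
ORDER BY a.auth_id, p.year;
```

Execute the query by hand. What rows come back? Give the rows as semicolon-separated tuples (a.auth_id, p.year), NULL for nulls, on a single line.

INNER JOIN keeps only pairs where the ON condition holds.
Matching on a.auth_id = p.auth_id.
- a row (auth_id=6): matches 1 p row(s) → 1 output row(s).
- a row (auth_id=5): no match → dropped.
- a row (auth_id=2): no match → dropped.
After projecting and ordering:
a.auth_id | p.year
6 | 2024

(6, 2024)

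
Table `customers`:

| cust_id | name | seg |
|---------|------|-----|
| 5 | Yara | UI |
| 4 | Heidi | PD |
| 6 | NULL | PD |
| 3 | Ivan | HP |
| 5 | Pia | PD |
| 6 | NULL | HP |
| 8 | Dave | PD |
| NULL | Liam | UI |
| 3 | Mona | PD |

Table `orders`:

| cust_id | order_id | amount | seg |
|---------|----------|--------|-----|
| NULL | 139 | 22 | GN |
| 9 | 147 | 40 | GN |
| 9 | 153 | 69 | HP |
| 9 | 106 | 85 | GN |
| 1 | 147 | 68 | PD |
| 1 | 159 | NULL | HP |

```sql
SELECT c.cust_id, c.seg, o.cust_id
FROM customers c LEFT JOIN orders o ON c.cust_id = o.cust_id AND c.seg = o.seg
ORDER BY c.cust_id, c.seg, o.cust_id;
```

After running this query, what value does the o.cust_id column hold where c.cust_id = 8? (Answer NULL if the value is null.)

NULL

LEFT JOIN keeps every row from `customers`; unmatched rows get NULL for `orders`'s columns.
Matching on c.cust_id = o.cust_id AND c.seg = o.seg. A NULL in a compared column never satisfies the condition.
- c (cust_id=5, seg=UI) has no partner → padded with NULL.
- c (cust_id=4, seg=PD) has no partner → padded with NULL.
- c (cust_id=6, seg=PD) has no partner → padded with NULL.
- c (cust_id=3, seg=HP) has no partner → padded with NULL.
- c (cust_id=5, seg=PD) has no partner → padded with NULL.
- c (cust_id=6, seg=HP) has no partner → padded with NULL.
- c (cust_id=8, seg=PD) has no partner → padded with NULL.
- c (cust_id=NULL, seg=UI) has no partner → padded with NULL.
- c (cust_id=3, seg=PD) has no partner → padded with NULL.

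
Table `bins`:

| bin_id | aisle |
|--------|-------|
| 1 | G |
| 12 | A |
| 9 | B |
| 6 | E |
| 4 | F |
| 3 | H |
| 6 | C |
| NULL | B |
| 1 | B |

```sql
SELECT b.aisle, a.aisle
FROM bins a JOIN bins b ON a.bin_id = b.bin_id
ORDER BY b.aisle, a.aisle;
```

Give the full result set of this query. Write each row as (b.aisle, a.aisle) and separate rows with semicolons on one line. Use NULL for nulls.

(A, A); (B, B); (B, B); (B, G); (C, C); (C, E); (E, C); (E, E); (F, F); (G, B); (G, G); (H, H)

INNER JOIN keeps only pairs where the ON condition holds.
Matching on a.bin_id = b.bin_id. A NULL in a compared column never satisfies the condition.
- a[0] bin_id=1 → 2 match(es) in b → 2 row(s).
- a[1] bin_id=12 → 1 match(es) in b → 1 row(s).
- a[2] bin_id=9 → 1 match(es) in b → 1 row(s).
- a[3] bin_id=6 → 2 match(es) in b → 2 row(s).
- a[4] bin_id=4 → 1 match(es) in b → 1 row(s).
- a[5] bin_id=3 → 1 match(es) in b → 1 row(s).
- a[6] bin_id=6 → 2 match(es) in b → 2 row(s).
- a[7] bin_id=NULL → no match; dropped.
- a[8] bin_id=1 → 2 match(es) in b → 2 row(s).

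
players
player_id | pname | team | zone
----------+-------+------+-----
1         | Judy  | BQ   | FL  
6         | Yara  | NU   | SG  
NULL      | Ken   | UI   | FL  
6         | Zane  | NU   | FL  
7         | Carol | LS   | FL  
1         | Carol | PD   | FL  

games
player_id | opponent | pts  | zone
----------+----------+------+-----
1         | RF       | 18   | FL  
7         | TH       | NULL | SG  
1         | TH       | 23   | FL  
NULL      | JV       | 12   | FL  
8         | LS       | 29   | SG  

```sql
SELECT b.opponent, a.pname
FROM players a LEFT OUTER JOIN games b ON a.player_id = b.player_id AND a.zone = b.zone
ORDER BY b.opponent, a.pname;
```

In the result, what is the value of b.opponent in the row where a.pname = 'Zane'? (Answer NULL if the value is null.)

LEFT JOIN keeps every row from `players`; unmatched rows get NULL for `games`'s columns.
Matching on a.player_id = b.player_id AND a.zone = b.zone. A NULL in a compared column never satisfies the condition.
- a[0] player_id=1, zone=FL → 2 match(es) in b → 2 row(s).
- a[1] player_id=6, zone=SG → no match; kept with NULLs on the b side.
- a[2] player_id=NULL, zone=FL → no match; kept with NULLs on the b side.
- a[3] player_id=6, zone=FL → no match; kept with NULLs on the b side.
- a[4] player_id=7, zone=FL → no match; kept with NULLs on the b side.
- a[5] player_id=1, zone=FL → 2 match(es) in b → 2 row(s).

NULL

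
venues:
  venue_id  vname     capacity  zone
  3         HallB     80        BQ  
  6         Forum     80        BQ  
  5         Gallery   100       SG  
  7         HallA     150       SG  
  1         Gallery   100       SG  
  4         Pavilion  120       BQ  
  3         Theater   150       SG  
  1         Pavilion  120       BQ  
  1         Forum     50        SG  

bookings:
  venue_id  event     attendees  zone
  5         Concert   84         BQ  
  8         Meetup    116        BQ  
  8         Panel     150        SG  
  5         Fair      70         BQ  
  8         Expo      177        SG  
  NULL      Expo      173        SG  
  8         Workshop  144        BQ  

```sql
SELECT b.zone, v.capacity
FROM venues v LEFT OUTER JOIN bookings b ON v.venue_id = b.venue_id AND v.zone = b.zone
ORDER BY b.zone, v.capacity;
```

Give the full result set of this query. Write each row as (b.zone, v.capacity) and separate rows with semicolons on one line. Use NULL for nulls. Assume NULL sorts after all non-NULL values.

(NULL, 50); (NULL, 80); (NULL, 80); (NULL, 100); (NULL, 100); (NULL, 120); (NULL, 120); (NULL, 150); (NULL, 150)

LEFT JOIN keeps every row from `venues`; unmatched rows get NULL for `bookings`'s columns.
Matching on v.venue_id = b.venue_id AND v.zone = b.zone. A NULL in a compared column never satisfies the condition.
Matched pairs: 0; unmatched v rows kept: 9.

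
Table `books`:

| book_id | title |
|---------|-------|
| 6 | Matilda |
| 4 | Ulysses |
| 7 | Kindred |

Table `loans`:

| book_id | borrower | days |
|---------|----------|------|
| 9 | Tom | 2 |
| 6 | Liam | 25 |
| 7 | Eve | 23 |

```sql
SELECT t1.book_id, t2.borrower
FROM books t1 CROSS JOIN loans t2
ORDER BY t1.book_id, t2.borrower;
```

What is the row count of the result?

CROSS JOIN pairs every row of `books` with every row of `loans`: 3 × 3 = 9 rows.

9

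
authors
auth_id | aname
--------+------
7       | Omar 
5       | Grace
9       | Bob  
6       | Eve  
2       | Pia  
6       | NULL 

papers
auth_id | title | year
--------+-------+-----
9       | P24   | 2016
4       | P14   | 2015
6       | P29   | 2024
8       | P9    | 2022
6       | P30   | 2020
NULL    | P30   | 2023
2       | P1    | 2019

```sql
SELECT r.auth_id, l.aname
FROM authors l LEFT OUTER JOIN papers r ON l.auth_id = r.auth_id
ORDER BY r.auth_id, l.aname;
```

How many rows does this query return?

8

LEFT JOIN keeps every row from `authors`; unmatched rows get NULL for `papers`'s columns.
Matching on l.auth_id = r.auth_id. A NULL in a compared column never satisfies the condition.
- l row (auth_id=7): no match → kept, r columns NULL.
- l row (auth_id=5): no match → kept, r columns NULL.
- l row (auth_id=9): matches 1 r row(s) → 1 output row(s).
- l row (auth_id=6): matches 2 r row(s) → 2 output row(s).
- l row (auth_id=2): matches 1 r row(s) → 1 output row(s).
- l row (auth_id=6): matches 2 r row(s) → 2 output row(s).
Total: 6 matched + 2 padded = 8 rows.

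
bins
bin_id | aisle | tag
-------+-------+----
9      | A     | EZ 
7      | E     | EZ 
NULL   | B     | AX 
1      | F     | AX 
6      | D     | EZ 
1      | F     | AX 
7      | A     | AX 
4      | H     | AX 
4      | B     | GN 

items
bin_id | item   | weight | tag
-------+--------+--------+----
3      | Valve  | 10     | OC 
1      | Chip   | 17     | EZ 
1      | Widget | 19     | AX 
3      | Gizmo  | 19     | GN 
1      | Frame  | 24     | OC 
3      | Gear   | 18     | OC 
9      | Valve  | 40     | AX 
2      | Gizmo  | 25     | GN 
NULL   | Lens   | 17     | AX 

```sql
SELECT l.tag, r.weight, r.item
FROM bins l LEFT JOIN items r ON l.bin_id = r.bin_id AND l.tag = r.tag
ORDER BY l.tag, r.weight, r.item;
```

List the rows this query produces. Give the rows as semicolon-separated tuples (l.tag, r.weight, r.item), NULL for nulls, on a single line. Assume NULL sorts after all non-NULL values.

LEFT JOIN keeps every row from `bins`; unmatched rows get NULL for `items`'s columns.
Matching on l.bin_id = r.bin_id AND l.tag = r.tag. A NULL in a compared column never satisfies the condition.
Matched pairs: 2; unmatched l rows kept: 7.

(AX, 19, Widget); (AX, 19, Widget); (AX, NULL, NULL); (AX, NULL, NULL); (AX, NULL, NULL); (EZ, NULL, NULL); (EZ, NULL, NULL); (EZ, NULL, NULL); (GN, NULL, NULL)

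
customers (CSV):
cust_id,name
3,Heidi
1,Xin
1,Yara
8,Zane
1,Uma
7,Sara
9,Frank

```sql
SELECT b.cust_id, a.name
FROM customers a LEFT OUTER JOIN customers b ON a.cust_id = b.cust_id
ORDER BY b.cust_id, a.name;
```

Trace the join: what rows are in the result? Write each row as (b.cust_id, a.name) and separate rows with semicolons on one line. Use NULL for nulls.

LEFT JOIN keeps every row from `customers a`; unmatched rows get NULL for `customers b`'s columns.
Matching on a.cust_id = b.cust_id.
Matched pairs: 13; unmatched a rows kept: 0.

(1, Uma); (1, Uma); (1, Uma); (1, Xin); (1, Xin); (1, Xin); (1, Yara); (1, Yara); (1, Yara); (3, Heidi); (7, Sara); (8, Zane); (9, Frank)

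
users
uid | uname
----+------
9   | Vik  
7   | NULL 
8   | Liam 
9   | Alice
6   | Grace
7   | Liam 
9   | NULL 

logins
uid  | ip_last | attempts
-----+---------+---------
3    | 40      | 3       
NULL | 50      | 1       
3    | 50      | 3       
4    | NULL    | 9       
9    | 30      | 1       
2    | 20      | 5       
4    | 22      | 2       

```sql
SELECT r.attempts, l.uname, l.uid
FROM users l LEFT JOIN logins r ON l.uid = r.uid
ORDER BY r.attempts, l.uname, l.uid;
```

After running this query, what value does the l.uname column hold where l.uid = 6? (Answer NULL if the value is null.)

LEFT JOIN keeps every row from `users`; unmatched rows get NULL for `logins`'s columns.
Matching on l.uid = r.uid. A NULL in a compared column never satisfies the condition.
- l[0] uid=9 → 1 match(es) in r → 1 row(s).
- l[1] uid=7 → no match; kept with NULLs on the r side.
- l[2] uid=8 → no match; kept with NULLs on the r side.
- l[3] uid=9 → 1 match(es) in r → 1 row(s).
- l[4] uid=6 → no match; kept with NULLs on the r side.
- l[5] uid=7 → no match; kept with NULLs on the r side.
- l[6] uid=9 → 1 match(es) in r → 1 row(s).

Grace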